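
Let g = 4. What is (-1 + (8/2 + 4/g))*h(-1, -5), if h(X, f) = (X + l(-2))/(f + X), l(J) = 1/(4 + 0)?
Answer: ½ ≈ 0.50000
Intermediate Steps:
l(J) = ¼ (l(J) = 1/4 = ¼)
h(X, f) = (¼ + X)/(X + f) (h(X, f) = (X + ¼)/(f + X) = (¼ + X)/(X + f))
(-1 + (8/2 + 4/g))*h(-1, -5) = (-1 + (8/2 + 4/4))*((¼ - 1)/(-1 - 5)) = (-1 + (8*(½) + 4*(¼)))*(-¾/(-6)) = (-1 + (4 + 1))*(-⅙*(-¾)) = (-1 + 5)*(⅛) = 4*(⅛) = ½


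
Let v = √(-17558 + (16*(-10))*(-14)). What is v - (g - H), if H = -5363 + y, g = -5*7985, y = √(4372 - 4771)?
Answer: 34562 + I*√399 + 3*I*√1702 ≈ 34562.0 + 143.74*I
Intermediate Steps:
y = I*√399 (y = √(-399) = I*√399 ≈ 19.975*I)
g = -39925
H = -5363 + I*√399 ≈ -5363.0 + 19.975*I
v = 3*I*√1702 (v = √(-17558 - 160*(-14)) = √(-17558 + 2240) = √(-15318) = 3*I*√1702 ≈ 123.77*I)
v - (g - H) = 3*I*√1702 - (-39925 - (-5363 + I*√399)) = 3*I*√1702 - (-39925 + (5363 - I*√399)) = 3*I*√1702 - (-34562 - I*√399) = 3*I*√1702 + (34562 + I*√399) = 34562 + I*√399 + 3*I*√1702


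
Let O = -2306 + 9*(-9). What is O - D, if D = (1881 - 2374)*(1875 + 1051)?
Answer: 1440131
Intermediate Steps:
O = -2387 (O = -2306 - 81 = -2387)
D = -1442518 (D = -493*2926 = -1442518)
O - D = -2387 - 1*(-1442518) = -2387 + 1442518 = 1440131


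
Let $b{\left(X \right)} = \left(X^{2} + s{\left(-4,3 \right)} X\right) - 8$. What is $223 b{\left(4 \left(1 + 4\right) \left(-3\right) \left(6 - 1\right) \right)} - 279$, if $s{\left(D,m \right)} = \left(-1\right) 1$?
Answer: $20134837$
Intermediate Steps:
$s{\left(D,m \right)} = -1$
$b{\left(X \right)} = -8 + X^{2} - X$ ($b{\left(X \right)} = \left(X^{2} - X\right) - 8 = -8 + X^{2} - X$)
$223 b{\left(4 \left(1 + 4\right) \left(-3\right) \left(6 - 1\right) \right)} - 279 = 223 \left(-8 + \left(4 \left(1 + 4\right) \left(-3\right) \left(6 - 1\right)\right)^{2} - 4 \left(1 + 4\right) \left(-3\right) \left(6 - 1\right)\right) - 279 = 223 \left(-8 + \left(4 \cdot 5 \left(-3\right) \left(6 - 1\right)\right)^{2} - 4 \cdot 5 \left(-3\right) \left(6 - 1\right)\right) - 279 = 223 \left(-8 + \left(20 \left(-3\right) 5\right)^{2} - 20 \left(-3\right) 5\right) - 279 = 223 \left(-8 + \left(\left(-60\right) 5\right)^{2} - \left(-60\right) 5\right) - 279 = 223 \left(-8 + \left(-300\right)^{2} - -300\right) - 279 = 223 \left(-8 + 90000 + 300\right) - 279 = 223 \cdot 90292 - 279 = 20135116 - 279 = 20134837$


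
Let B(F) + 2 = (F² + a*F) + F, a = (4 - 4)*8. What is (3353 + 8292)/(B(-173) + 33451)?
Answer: 2329/12641 ≈ 0.18424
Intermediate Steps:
a = 0 (a = 0*8 = 0)
B(F) = -2 + F + F² (B(F) = -2 + ((F² + 0*F) + F) = -2 + ((F² + 0) + F) = -2 + (F² + F) = -2 + (F + F²) = -2 + F + F²)
(3353 + 8292)/(B(-173) + 33451) = (3353 + 8292)/((-2 - 173 + (-173)²) + 33451) = 11645/((-2 - 173 + 29929) + 33451) = 11645/(29754 + 33451) = 11645/63205 = 11645*(1/63205) = 2329/12641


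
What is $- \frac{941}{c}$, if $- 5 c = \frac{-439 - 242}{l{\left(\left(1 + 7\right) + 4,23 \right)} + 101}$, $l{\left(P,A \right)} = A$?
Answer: $- \frac{583420}{681} \approx -856.71$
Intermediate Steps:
$c = \frac{681}{620}$ ($c = - \frac{\left(-439 - 242\right) \frac{1}{23 + 101}}{5} = - \frac{\left(-681\right) \frac{1}{124}}{5} = \left(- \frac{1}{5}\right) \left(- \frac{681}{124}\right) = \frac{681}{620} \approx 1.0984$)
$- \frac{941}{c} = - \frac{941}{\frac{681}{620}} = \left(-941\right) \frac{620}{681} = - \frac{583420}{681}$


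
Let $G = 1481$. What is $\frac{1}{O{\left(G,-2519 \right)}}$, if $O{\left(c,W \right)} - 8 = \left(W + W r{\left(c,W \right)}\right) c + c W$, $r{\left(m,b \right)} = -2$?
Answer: $\frac{1}{8} \approx 0.125$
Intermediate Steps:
$O{\left(c,W \right)} = 8$ ($O{\left(c,W \right)} = 8 + \left(\left(W + W \left(-2\right)\right) c + c W\right) = 8 + \left(\left(W - 2 W\right) c + W c\right) = 8 + \left(- W c + W c\right) = 8 + 0 = 8$)
$\frac{1}{O{\left(G,-2519 \right)}} = \frac{1}{8}$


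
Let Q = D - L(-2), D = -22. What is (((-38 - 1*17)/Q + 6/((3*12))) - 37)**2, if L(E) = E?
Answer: 167281/144 ≈ 1161.7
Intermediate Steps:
Q = -20 (Q = -22 - 1*(-2) = -22 + 2 = -20)
(((-38 - 1*17)/Q + 6/((3*12))) - 37)**2 = (((-38 - 1*17)/(-20) + 6/((3*12))) - 37)**2 = (((-38 - 17)*(-1/20) + 6/36) - 37)**2 = ((-55*(-1/20) + 6*(1/36)) - 37)**2 = ((11/4 + 1/6) - 37)**2 = (35/12 - 37)**2 = (-409/12)**2 = 167281/144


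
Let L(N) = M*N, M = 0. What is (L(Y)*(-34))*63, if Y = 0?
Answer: 0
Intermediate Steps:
L(N) = 0 (L(N) = 0*N = 0)
(L(Y)*(-34))*63 = (0*(-34))*63 = 0*63 = 0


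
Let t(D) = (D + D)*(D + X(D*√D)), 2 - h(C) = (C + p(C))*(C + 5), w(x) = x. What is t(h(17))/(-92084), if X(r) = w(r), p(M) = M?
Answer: -278258/23021 - 278258*I*√746/23021 ≈ -12.087 - 330.14*I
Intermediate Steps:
X(r) = r
h(C) = 2 - 2*C*(5 + C) (h(C) = 2 - (C + C)*(C + 5) = 2 - 2*C*(5 + C))
t(D) = 2*D*(D + D^(3/2)) (t(D) = (D + D)*(D + D*√D) = (2*D)*(D + D^(3/2)) = 2*D*(D + D^(3/2)))
t(h(17))/(-92084) = (2*(2 - 10*17 - 2*17²)*((2 - 10*17 - 2*17²) + (2 - 10*17 - 2*17²)^(3/2)))/(-92084) = (2*(2 - 170 - 2*289)*((2 - 170 - 2*289) + (2 - 170 - 2*289)^(3/2)))*(-1/92084) = (2*(2 - 170 - 578)*((2 - 170 - 578) + (2 - 170 - 578)^(3/2)))*(-1/92084) = (2*(-746)*(-746 + (-746)^(3/2)))*(-1/92084) = (2*(-746)*(-746 - 746*I*√746))*(-1/92084) = (1113032 + 1113032*I*√746)*(-1/92084) = -278258/23021 - 278258*I*√746/23021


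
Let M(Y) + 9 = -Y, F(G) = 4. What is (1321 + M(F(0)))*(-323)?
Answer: -422484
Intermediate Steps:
M(Y) = -9 - Y
(1321 + M(F(0)))*(-323) = (1321 + (-9 - 1*4))*(-323) = (1321 + (-9 - 4))*(-323) = (1321 - 13)*(-323) = 1308*(-323) = -422484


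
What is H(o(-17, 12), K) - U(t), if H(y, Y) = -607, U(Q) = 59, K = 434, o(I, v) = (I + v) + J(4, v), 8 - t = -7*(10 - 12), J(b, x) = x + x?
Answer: -666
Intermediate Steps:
J(b, x) = 2*x
t = -6 (t = 8 - (-7)*(10 - 12) = 8 - (-7)*(-2) = 8 - 1*14 = 8 - 14 = -6)
o(I, v) = I + 3*v (o(I, v) = (I + v) + 2*v = I + 3*v)
H(o(-17, 12), K) - U(t) = -607 - 1*59 = -607 - 59 = -666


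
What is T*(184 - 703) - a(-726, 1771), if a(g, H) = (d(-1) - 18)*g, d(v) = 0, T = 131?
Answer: -81057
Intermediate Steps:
a(g, H) = -18*g (a(g, H) = (0 - 18)*g = -18*g)
T*(184 - 703) - a(-726, 1771) = 131*(184 - 703) - (-18)*(-726) = 131*(-519) - 1*13068 = -67989 - 13068 = -81057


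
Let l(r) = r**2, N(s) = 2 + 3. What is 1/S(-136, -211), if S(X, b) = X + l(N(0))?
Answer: -1/111 ≈ -0.0090090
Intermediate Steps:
N(s) = 5
S(X, b) = 25 + X (S(X, b) = X + 5**2 = X + 25 = 25 + X)
1/S(-136, -211) = 1/(25 - 136) = 1/(-111) = -1/111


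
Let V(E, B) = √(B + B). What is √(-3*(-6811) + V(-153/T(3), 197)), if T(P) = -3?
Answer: √(20433 + √394) ≈ 143.01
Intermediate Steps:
V(E, B) = √2*√B (V(E, B) = √(2*B) = √2*√B)
√(-3*(-6811) + V(-153/T(3), 197)) = √(-3*(-6811) + √2*√197) = √(20433 + √394)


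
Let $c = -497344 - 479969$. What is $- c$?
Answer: $977313$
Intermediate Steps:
$c = -977313$
$- c = \left(-1\right) \left(-977313\right) = 977313$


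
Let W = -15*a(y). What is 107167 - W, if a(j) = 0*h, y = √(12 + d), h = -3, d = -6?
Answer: 107167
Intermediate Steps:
y = √6 (y = √(12 - 6) = √6 ≈ 2.4495)
a(j) = 0 (a(j) = 0*(-3) = 0)
W = 0 (W = -15*0 = 0)
107167 - W = 107167 - 1*0 = 107167 + 0 = 107167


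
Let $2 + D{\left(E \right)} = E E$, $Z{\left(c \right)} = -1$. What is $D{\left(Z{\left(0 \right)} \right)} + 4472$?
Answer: $4471$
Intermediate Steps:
$D{\left(E \right)} = -2 + E^{2}$ ($D{\left(E \right)} = -2 + E E = -2 + E^{2}$)
$D{\left(Z{\left(0 \right)} \right)} + 4472 = \left(-2 + \left(-1\right)^{2}\right) + 4472 = \left(-2 + 1\right) + 4472 = -1 + 4472 = 4471$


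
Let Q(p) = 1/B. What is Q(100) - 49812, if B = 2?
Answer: -99623/2 ≈ -49812.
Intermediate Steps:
Q(p) = 1/2
Q(100) - 49812 = 1/2 - 49812 = -99623/2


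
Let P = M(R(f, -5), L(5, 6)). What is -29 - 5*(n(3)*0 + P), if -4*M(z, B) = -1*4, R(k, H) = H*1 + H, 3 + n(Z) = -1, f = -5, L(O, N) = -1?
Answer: -34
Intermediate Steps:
n(Z) = -4 (n(Z) = -3 - 1 = -4)
R(k, H) = 2*H (R(k, H) = H + H = 2*H)
M(z, B) = 1 (M(z, B) = -(-1)*4/4 = -¼*(-4) = 1)
P = 1
-29 - 5*(n(3)*0 + P) = -29 - 5*(-4*0 + 1) = -29 - 5*(0 + 1) = -29 - 5*1 = -29 - 5 = -34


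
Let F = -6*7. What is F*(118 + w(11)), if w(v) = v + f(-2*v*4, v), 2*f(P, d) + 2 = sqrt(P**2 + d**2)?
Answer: -5376 - 231*sqrt(65) ≈ -7238.4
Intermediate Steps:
f(P, d) = -1 + sqrt(P**2 + d**2)/2
F = -42
w(v) = -1 + v + sqrt(65)*sqrt(v**2)/2 (w(v) = v + (-1 + sqrt((-2*v*4)**2 + v**2)/2) = v + (-1 + sqrt((-8*v)**2 + v**2)/2) = v + (-1 + sqrt(64*v**2 + v**2)/2) = v + (-1 + sqrt(65*v**2)/2) = v + (-1 + (sqrt(65)*sqrt(v**2))/2) = v + (-1 + sqrt(65)*sqrt(v**2)/2) = -1 + v + sqrt(65)*sqrt(v**2)/2)
F*(118 + w(11)) = -42*(118 + (-1 + 11 + sqrt(65)*sqrt(11**2)/2)) = -42*(118 + (-1 + 11 + sqrt(65)*sqrt(121)/2)) = -42*(118 + (-1 + 11 + (1/2)*sqrt(65)*11)) = -42*(118 + (-1 + 11 + 11*sqrt(65)/2)) = -42*(118 + (10 + 11*sqrt(65)/2)) = -42*(128 + 11*sqrt(65)/2) = -5376 - 231*sqrt(65)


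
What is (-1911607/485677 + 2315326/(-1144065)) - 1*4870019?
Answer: -208154628184052404/42742004385 ≈ -4.8700e+6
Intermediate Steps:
(-1911607/485677 + 2315326/(-1144065)) - 1*4870019 = (-1911607*1/485677 + 2315326*(-1/1144065)) - 4870019 = (-1911607/485677 - 178102/88005) - 4870019 = -254731019089/42742004385 - 4870019 = -208154628184052404/42742004385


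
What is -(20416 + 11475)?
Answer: -31891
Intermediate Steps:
-(20416 + 11475) = -1*31891 = -31891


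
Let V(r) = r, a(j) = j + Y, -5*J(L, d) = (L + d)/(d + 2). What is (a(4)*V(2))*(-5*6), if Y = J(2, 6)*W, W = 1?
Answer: -228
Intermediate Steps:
J(L, d) = -(L + d)/(5*(2 + d)) (J(L, d) = -(L + d)/(5*(d + 2)) = -(L + d)/(5*(2 + d)))
Y = -⅕ (Y = ((-1*2 - 1*6)/(5*(2 + 6)))*1 = ((⅕)*(-2 - 6)/8)*1 = ((⅕)*(⅛)*(-8))*1 = -⅕*1 = -⅕ ≈ -0.20000)
a(j) = -⅕ + j (a(j) = j - ⅕ = -⅕ + j)
(a(4)*V(2))*(-5*6) = ((-⅕ + 4)*2)*(-5*6) = ((19/5)*2)*(-30) = (38/5)*(-30) = -228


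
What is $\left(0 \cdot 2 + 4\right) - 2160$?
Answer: $-2156$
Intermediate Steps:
$\left(0 \cdot 2 + 4\right) - 2160 = \left(0 + 4\right) - 2160 = 4 - 2160 = -2156$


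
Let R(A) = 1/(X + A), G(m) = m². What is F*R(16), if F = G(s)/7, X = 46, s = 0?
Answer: 0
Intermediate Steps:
R(A) = 1/(46 + A)
F = 0 (F = 0²/7 = 0*(⅐) = 0)
F*R(16) = 0/(46 + 16) = 0/62 = 0*(1/62) = 0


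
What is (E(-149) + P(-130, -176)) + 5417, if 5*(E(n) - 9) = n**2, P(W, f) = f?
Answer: 48451/5 ≈ 9690.2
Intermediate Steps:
E(n) = 9 + n**2/5
(E(-149) + P(-130, -176)) + 5417 = ((9 + (1/5)*(-149)**2) - 176) + 5417 = ((9 + (1/5)*22201) - 176) + 5417 = ((9 + 22201/5) - 176) + 5417 = (22246/5 - 176) + 5417 = 21366/5 + 5417 = 48451/5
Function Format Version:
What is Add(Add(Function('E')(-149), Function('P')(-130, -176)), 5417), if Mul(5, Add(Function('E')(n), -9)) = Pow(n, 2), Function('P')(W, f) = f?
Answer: Rational(48451, 5) ≈ 9690.2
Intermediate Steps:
Function('E')(n) = Add(9, Mul(Rational(1, 5), Pow(n, 2)))
Add(Add(Function('E')(-149), Function('P')(-130, -176)), 5417) = Add(Add(Add(9, Mul(Rational(1, 5), Pow(-149, 2))), -176), 5417) = Add(Add(Add(9, Mul(Rational(1, 5), 22201)), -176), 5417) = Add(Add(Add(9, Rational(22201, 5)), -176), 5417) = Add(Add(Rational(22246, 5), -176), 5417) = Add(Rational(21366, 5), 5417) = Rational(48451, 5)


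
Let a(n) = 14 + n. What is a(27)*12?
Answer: 492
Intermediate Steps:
a(27)*12 = (14 + 27)*12 = 41*12 = 492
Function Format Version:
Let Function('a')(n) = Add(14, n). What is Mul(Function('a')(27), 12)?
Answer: 492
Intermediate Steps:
Mul(Function('a')(27), 12) = Mul(Add(14, 27), 12) = Mul(41, 12) = 492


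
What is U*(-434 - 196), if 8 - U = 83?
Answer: 47250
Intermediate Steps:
U = -75 (U = 8 - 1*83 = 8 - 83 = -75)
U*(-434 - 196) = -75*(-434 - 196) = -75*(-630) = 47250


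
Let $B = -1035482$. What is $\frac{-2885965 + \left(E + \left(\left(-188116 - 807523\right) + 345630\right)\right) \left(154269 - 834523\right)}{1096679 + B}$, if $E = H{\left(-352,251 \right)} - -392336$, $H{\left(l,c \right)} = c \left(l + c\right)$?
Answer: $\frac{64175107377}{20399} \approx 3.146 \cdot 10^{6}$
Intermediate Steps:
$H{\left(l,c \right)} = c \left(c + l\right)$
$E = 366985$ ($E = 251 \left(251 - 352\right) - -392336 = 251 \left(-101\right) + 392336 = -25351 + 392336 = 366985$)
$\frac{-2885965 + \left(E + \left(\left(-188116 - 807523\right) + 345630\right)\right) \left(154269 - 834523\right)}{1096679 + B} = \frac{-2885965 + \left(366985 + \left(\left(-188116 - 807523\right) + 345630\right)\right) \left(154269 - 834523\right)}{1096679 - 1035482} = \frac{-2885965 + \left(366985 + \left(-995639 + 345630\right)\right) \left(-680254\right)}{61197} = \left(-2885965 + \left(366985 - 650009\right) \left(-680254\right)\right) \frac{1}{61197} = \left(-2885965 - -192528208096\right) \frac{1}{61197} = \left(-2885965 + 192528208096\right) \frac{1}{61197} = 192525322131 \cdot \frac{1}{61197} = \frac{64175107377}{20399}$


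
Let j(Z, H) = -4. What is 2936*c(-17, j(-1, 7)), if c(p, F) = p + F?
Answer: -61656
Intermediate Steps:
c(p, F) = F + p
2936*c(-17, j(-1, 7)) = 2936*(-4 - 17) = 2936*(-21) = -61656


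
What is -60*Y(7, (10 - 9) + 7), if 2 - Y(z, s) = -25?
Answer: -1620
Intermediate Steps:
Y(z, s) = 27 (Y(z, s) = 2 - 1*(-25) = 2 + 25 = 27)
-60*Y(7, (10 - 9) + 7) = -60*27 = -1620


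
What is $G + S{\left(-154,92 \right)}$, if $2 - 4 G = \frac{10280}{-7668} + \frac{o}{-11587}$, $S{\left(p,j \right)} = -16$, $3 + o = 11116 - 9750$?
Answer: $- \frac{1344769837}{88849116} \approx -15.135$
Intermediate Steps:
$o = 1363$ ($o = -3 + \left(11116 - 9750\right) = -3 + 1366 = 1363$)
$G = \frac{76816019}{88849116}$ ($G = \frac{1}{2} - \frac{\frac{10280}{-7668} + \frac{1363}{-11587}}{4} = \frac{1}{2} - \frac{10280 \left(- \frac{1}{7668}\right) + 1363 \left(- \frac{1}{11587}\right)}{4} = \frac{1}{2} - \frac{- \frac{2570}{1917} - \frac{1363}{11587}}{4} = \frac{1}{2} - - \frac{32391461}{88849116} = \frac{1}{2} + \frac{32391461}{88849116} = \frac{76816019}{88849116} \approx 0.86457$)
$G + S{\left(-154,92 \right)} = \frac{76816019}{88849116} - 16 = - \frac{1344769837}{88849116}$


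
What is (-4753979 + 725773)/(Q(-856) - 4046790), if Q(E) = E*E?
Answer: 2014103/1657027 ≈ 1.2155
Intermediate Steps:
Q(E) = E²
(-4753979 + 725773)/(Q(-856) - 4046790) = (-4753979 + 725773)/((-856)² - 4046790) = -4028206/(732736 - 4046790) = -4028206/(-3314054) = -4028206*(-1/3314054) = 2014103/1657027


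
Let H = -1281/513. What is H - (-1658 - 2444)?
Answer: 701015/171 ≈ 4099.5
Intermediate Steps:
H = -427/171 (H = -1281*1/513 = -427/171 ≈ -2.4971)
H - (-1658 - 2444) = -427/171 - (-1658 - 2444) = -427/171 - 1*(-4102) = -427/171 + 4102 = 701015/171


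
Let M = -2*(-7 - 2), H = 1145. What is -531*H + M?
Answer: -607977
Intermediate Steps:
M = 18 (M = -2*(-9) = 18)
-531*H + M = -531*1145 + 18 = -607995 + 18 = -607977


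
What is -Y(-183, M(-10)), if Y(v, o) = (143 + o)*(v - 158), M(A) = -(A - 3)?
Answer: 53196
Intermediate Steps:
M(A) = 3 - A (M(A) = -(-3 + A) = 3 - A)
Y(v, o) = (-158 + v)*(143 + o) (Y(v, o) = (143 + o)*(-158 + v) = (-158 + v)*(143 + o))
-Y(-183, M(-10)) = -(-22594 - 158*(3 - 1*(-10)) + 143*(-183) + (3 - 1*(-10))*(-183)) = -(-22594 - 158*(3 + 10) - 26169 + (3 + 10)*(-183)) = -(-22594 - 158*13 - 26169 + 13*(-183)) = -(-22594 - 2054 - 26169 - 2379) = -1*(-53196) = 53196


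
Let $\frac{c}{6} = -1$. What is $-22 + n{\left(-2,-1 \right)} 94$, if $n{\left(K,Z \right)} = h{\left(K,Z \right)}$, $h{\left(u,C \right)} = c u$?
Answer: $1106$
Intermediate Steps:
$c = -6$ ($c = 6 \left(-1\right) = -6$)
$h{\left(u,C \right)} = - 6 u$
$n{\left(K,Z \right)} = - 6 K$
$-22 + n{\left(-2,-1 \right)} 94 = -22 + \left(-6\right) \left(-2\right) 94 = -22 + 12 \cdot 94 = -22 + 1128 = 1106$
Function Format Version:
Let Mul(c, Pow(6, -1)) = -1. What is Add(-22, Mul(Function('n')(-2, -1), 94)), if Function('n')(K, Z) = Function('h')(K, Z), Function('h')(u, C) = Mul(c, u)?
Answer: 1106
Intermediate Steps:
c = -6 (c = Mul(6, -1) = -6)
Function('h')(u, C) = Mul(-6, u)
Function('n')(K, Z) = Mul(-6, K)
Add(-22, Mul(Function('n')(-2, -1), 94)) = Add(-22, Mul(Mul(-6, -2), 94)) = Add(-22, Mul(12, 94)) = Add(-22, 1128) = 1106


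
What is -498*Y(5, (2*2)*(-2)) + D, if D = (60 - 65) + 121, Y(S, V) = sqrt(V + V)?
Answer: 116 - 1992*I ≈ 116.0 - 1992.0*I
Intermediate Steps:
Y(S, V) = sqrt(2)*sqrt(V) (Y(S, V) = sqrt(2*V) = sqrt(2)*sqrt(V))
D = 116 (D = -5 + 121 = 116)
-498*Y(5, (2*2)*(-2)) + D = -498*sqrt(2)*sqrt((2*2)*(-2)) + 116 = -498*sqrt(2)*sqrt(4*(-2)) + 116 = -498*sqrt(2)*sqrt(-8) + 116 = -498*sqrt(2)*2*I*sqrt(2) + 116 = -1992*I + 116 = 116 - 1992*I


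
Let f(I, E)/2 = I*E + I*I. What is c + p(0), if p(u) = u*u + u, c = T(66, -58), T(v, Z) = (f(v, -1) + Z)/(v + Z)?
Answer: 4261/4 ≈ 1065.3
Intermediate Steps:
f(I, E) = 2*I² + 2*E*I (f(I, E) = 2*(I*E + I*I) = 2*(E*I + I²) = 2*(I² + E*I) = 2*I² + 2*E*I)
T(v, Z) = (Z + 2*v*(-1 + v))/(Z + v) (T(v, Z) = (2*v*(-1 + v) + Z)/(v + Z) = (Z + 2*v*(-1 + v))/(Z + v))
c = 4261/4 (c = (-58 + 2*66*(-1 + 66))/(-58 + 66) = (-58 + 2*66*65)/8 = (-58 + 8580)/8 = (⅛)*8522 = 4261/4 ≈ 1065.3)
p(u) = u + u² (p(u) = u² + u = u + u²)
c + p(0) = 4261/4 + 0*(1 + 0) = 4261/4 + 0*1 = 4261/4 + 0 = 4261/4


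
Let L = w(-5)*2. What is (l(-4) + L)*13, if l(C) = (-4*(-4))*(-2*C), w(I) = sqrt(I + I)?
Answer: 1664 + 26*I*sqrt(10) ≈ 1664.0 + 82.219*I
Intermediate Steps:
w(I) = sqrt(2)*sqrt(I) (w(I) = sqrt(2*I) = sqrt(2)*sqrt(I))
L = 2*I*sqrt(10) (L = (sqrt(2)*sqrt(-5))*2 = (sqrt(2)*(I*sqrt(5)))*2 = (I*sqrt(10))*2 = 2*I*sqrt(10) ≈ 6.3246*I)
l(C) = -32*C (l(C) = 16*(-2*C) = -32*C)
(l(-4) + L)*13 = (-32*(-4) + 2*I*sqrt(10))*13 = (128 + 2*I*sqrt(10))*13 = 1664 + 26*I*sqrt(10)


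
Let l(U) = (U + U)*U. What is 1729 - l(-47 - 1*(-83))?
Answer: -863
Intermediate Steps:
l(U) = 2*U² (l(U) = (2*U)*U = 2*U²)
1729 - l(-47 - 1*(-83)) = 1729 - 2*(-47 - 1*(-83))² = 1729 - 2*(-47 + 83)² = 1729 - 2*36² = 1729 - 2*1296 = 1729 - 1*2592 = 1729 - 2592 = -863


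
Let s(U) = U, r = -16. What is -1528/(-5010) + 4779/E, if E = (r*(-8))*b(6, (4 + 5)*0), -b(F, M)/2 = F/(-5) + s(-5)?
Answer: 65920079/19879680 ≈ 3.3160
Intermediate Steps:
b(F, M) = 10 + 2*F/5 (b(F, M) = -2*(F/(-5) - 5) = -2*(-F/5 - 5) = -2*(-5 - F/5) = 10 + 2*F/5)
E = 7936/5 (E = (-16*(-8))*(10 + (⅖)*6) = 128*(10 + 12/5) = 128*(62/5) = 7936/5 ≈ 1587.2)
-1528/(-5010) + 4779/E = -1528/(-5010) + 4779/(7936/5) = -1528*(-1/5010) + 4779*(5/7936) = 764/2505 + 23895/7936 = 65920079/19879680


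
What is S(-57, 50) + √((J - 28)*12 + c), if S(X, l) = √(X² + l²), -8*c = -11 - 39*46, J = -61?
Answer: √5749 + I*√13478/4 ≈ 75.822 + 29.024*I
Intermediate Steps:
c = 1805/8 (c = -(-11 - 39*46)/8 = -(-11 - 1794)/8 = -⅛*(-1805) = 1805/8 ≈ 225.63)
S(-57, 50) + √((J - 28)*12 + c) = √((-57)² + 50²) + √((-61 - 28)*12 + 1805/8) = √(3249 + 2500) + √(-89*12 + 1805/8) = √5749 + √(-1068 + 1805/8) = √5749 + √(-6739/8) = √5749 + I*√13478/4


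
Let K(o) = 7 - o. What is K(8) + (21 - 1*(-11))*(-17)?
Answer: -545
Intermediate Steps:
K(8) + (21 - 1*(-11))*(-17) = (7 - 1*8) + (21 - 1*(-11))*(-17) = (7 - 8) + (21 + 11)*(-17) = -1 + 32*(-17) = -1 - 544 = -545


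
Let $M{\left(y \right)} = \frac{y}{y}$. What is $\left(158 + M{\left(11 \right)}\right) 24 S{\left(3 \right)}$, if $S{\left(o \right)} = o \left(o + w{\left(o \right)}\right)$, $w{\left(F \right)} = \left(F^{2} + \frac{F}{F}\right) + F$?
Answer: $183168$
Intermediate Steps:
$M{\left(y \right)} = 1$
$w{\left(F \right)} = 1 + F + F^{2}$ ($w{\left(F \right)} = \left(F^{2} + 1\right) + F = \left(1 + F^{2}\right) + F = 1 + F + F^{2}$)
$S{\left(o \right)} = o \left(1 + o^{2} + 2 o\right)$ ($S{\left(o \right)} = o \left(o + \left(1 + o + o^{2}\right)\right) = o \left(1 + o^{2} + 2 o\right)$)
$\left(158 + M{\left(11 \right)}\right) 24 S{\left(3 \right)} = \left(158 + 1\right) 24 \cdot 3 \left(1 + 3^{2} + 2 \cdot 3\right) = 159 \cdot 24 \cdot 3 \left(1 + 9 + 6\right) = 159 \cdot 24 \cdot 3 \cdot 16 = 159 \cdot 24 \cdot 48 = 159 \cdot 1152 = 183168$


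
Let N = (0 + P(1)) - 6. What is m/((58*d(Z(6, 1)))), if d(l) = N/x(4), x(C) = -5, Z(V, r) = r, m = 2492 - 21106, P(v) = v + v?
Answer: -46535/116 ≈ -401.16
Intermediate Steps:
P(v) = 2*v
N = -4 (N = (0 + 2*1) - 6 = (0 + 2) - 6 = 2 - 6 = -4)
m = -18614
d(l) = 4/5 (d(l) = -4/(-5) = -4*(-1/5) = 4/5)
m/((58*d(Z(6, 1)))) = -18614/(58*(4/5)) = -18614/232/5 = -18614*5/232 = -46535/116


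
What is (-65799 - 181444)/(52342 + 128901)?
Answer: -247243/181243 ≈ -1.3642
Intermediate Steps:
(-65799 - 181444)/(52342 + 128901) = -247243/181243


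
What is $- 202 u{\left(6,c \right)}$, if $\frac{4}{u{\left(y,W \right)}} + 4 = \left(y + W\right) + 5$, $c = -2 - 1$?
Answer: $-202$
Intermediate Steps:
$c = -3$ ($c = -2 + \left(-1 + 0\right) = -2 - 1 = -3$)
$u{\left(y,W \right)} = \frac{4}{1 + W + y}$ ($u{\left(y,W \right)} = \frac{4}{-4 + \left(\left(y + W\right) + 5\right)} = \frac{4}{-4 + \left(\left(W + y\right) + 5\right)} = \frac{4}{-4 + \left(5 + W + y\right)} = \frac{4}{1 + W + y}$)
$- 202 u{\left(6,c \right)} = - 202 \frac{4}{1 - 3 + 6} = - 202 \cdot \frac{4}{4} = - 202 \cdot 4 \cdot \frac{1}{4} = \left(-202\right) 1 = -202$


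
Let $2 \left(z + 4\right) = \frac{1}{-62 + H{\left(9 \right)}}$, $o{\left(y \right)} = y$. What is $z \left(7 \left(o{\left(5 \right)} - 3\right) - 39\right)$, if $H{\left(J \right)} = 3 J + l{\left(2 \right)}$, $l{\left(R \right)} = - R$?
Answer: $\frac{7425}{74} \approx 100.34$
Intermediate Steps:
$H{\left(J \right)} = -2 + 3 J$ ($H{\left(J \right)} = 3 J - 2 = -2 + 3 J$)
$z = - \frac{297}{74}$ ($z = -4 + \frac{1}{2 \left(-62 + \left(-2 + 3 \cdot 9\right)\right)} = -4 + \frac{1}{2 \left(-62 + \left(-2 + 27\right)\right)} = -4 + \frac{1}{2 \left(-62 + 25\right)} = -4 + \frac{1}{2 \left(-37\right)} = -4 + \frac{1}{2} \left(- \frac{1}{37}\right) = -4 - \frac{1}{74} = - \frac{297}{74} \approx -4.0135$)
$z \left(7 \left(o{\left(5 \right)} - 3\right) - 39\right) = - \frac{297 \left(7 \left(5 - 3\right) - 39\right)}{74} = - \frac{297 \left(7 \cdot 2 - 39\right)}{74} = - \frac{297 \left(14 - 39\right)}{74} = \left(- \frac{297}{74}\right) \left(-25\right) = \frac{7425}{74}$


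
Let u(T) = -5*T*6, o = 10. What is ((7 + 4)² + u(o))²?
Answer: 32041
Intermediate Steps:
u(T) = -30*T
((7 + 4)² + u(o))² = ((7 + 4)² - 30*10)² = (11² - 300)² = (121 - 300)² = (-179)² = 32041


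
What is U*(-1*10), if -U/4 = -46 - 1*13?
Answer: -2360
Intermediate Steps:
U = 236 (U = -4*(-46 - 1*13) = -4*(-46 - 13) = -4*(-59) = 236)
U*(-1*10) = 236*(-1*10) = 236*(-10) = -2360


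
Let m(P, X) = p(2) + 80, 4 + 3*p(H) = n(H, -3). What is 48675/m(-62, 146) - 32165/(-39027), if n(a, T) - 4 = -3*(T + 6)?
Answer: 172919630/273189 ≈ 632.97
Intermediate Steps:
n(a, T) = -14 - 3*T (n(a, T) = 4 - 3*(T + 6) = 4 - 3*(6 + T) = 4 + (-18 - 3*T) = -14 - 3*T)
p(H) = -3 (p(H) = -4/3 + (-14 - 3*(-3))/3 = -4/3 + (-14 + 9)/3 = -4/3 + (⅓)*(-5) = -4/3 - 5/3 = -3)
m(P, X) = 77 (m(P, X) = -3 + 80 = 77)
48675/m(-62, 146) - 32165/(-39027) = 48675/77 - 32165/(-39027) = 48675*(1/77) - 32165*(-1/39027) = 4425/7 + 32165/39027 = 172919630/273189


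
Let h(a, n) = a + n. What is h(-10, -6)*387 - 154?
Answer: -6346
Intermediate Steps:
h(-10, -6)*387 - 154 = (-10 - 6)*387 - 154 = -16*387 - 154 = -6192 - 154 = -6346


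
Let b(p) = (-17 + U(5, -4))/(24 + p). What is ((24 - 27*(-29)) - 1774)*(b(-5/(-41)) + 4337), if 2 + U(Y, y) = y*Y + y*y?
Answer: -180297150/43 ≈ -4.1930e+6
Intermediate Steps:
U(Y, y) = -2 + y² + Y*y (U(Y, y) = -2 + (y*Y + y*y) = -2 + (Y*y + y²) = -2 + (y² + Y*y) = -2 + y² + Y*y)
b(p) = -23/(24 + p) (b(p) = (-17 + (-2 + (-4)² + 5*(-4)))/(24 + p) = (-17 + (-2 + 16 - 20))/(24 + p) = (-17 - 6)/(24 + p) = -23/(24 + p))
((24 - 27*(-29)) - 1774)*(b(-5/(-41)) + 4337) = ((24 - 27*(-29)) - 1774)*(-23/(24 - 5/(-41)) + 4337) = ((24 + 783) - 1774)*(-23/(24 - 5*(-1/41)) + 4337) = (807 - 1774)*(-23/(24 + 5/41) + 4337) = -967*(-23/989/41 + 4337) = -967*(-23*41/989 + 4337) = -967*(-41/43 + 4337) = -967*186450/43 = -180297150/43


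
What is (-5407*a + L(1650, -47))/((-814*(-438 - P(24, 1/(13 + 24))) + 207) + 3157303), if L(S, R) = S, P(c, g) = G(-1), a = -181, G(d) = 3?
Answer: 980317/3516484 ≈ 0.27878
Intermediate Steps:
P(c, g) = 3
(-5407*a + L(1650, -47))/((-814*(-438 - P(24, 1/(13 + 24))) + 207) + 3157303) = (-5407*(-181) + 1650)/((-814*(-438 - 1*3) + 207) + 3157303) = (978667 + 1650)/((-814*(-438 - 3) + 207) + 3157303) = 980317/((-814*(-441) + 207) + 3157303) = 980317/((358974 + 207) + 3157303) = 980317/(359181 + 3157303) = 980317/3516484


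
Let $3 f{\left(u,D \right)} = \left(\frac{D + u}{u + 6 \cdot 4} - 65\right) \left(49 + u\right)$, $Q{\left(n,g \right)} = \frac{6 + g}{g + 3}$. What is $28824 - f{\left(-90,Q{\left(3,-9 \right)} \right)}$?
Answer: $\frac{11069863}{396} \approx 27954.0$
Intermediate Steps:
$Q{\left(n,g \right)} = \frac{6 + g}{3 + g}$
$f{\left(u,D \right)} = \frac{\left(-65 + \frac{D + u}{24 + u}\right) \left(49 + u\right)}{3}$ ($f{\left(u,D \right)} = \frac{\left(\frac{D + u}{u + 6 \cdot 4} - 65\right) \left(49 + u\right)}{3} = \frac{\left(\frac{D + u}{u + 24} - 65\right) \left(49 + u\right)}{3} = \frac{\left(\frac{D + u}{24 + u} - 65\right) \left(49 + u\right)}{3} = \frac{\left(-65 + \frac{D + u}{24 + u}\right) \left(49 + u\right)}{3}$)
$28824 - f{\left(-90,Q{\left(3,-9 \right)} \right)} = 28824 - \frac{-76440 - -422640 - 64 \left(-90\right)^{2} + 49 \frac{6 - 9}{3 - 9} + \frac{6 - 9}{3 - 9} \left(-90\right)}{3 \left(24 - 90\right)} = 28824 - \frac{-76440 + 422640 - 518400 + 49 \frac{1}{-6} \left(-3\right) + \frac{1}{-6} \left(-3\right) \left(-90\right)}{3 \left(-66\right)} = 28824 - \frac{1}{3} \left(- \frac{1}{66}\right) \left(-76440 + 422640 - 518400 + 49 \left(\left(- \frac{1}{6}\right) \left(-3\right)\right) + \left(- \frac{1}{6}\right) \left(-3\right) \left(-90\right)\right) = 28824 - \frac{1}{3} \left(- \frac{1}{66}\right) \left(-76440 + 422640 - 518400 + 49 \cdot \frac{1}{2} + \frac{1}{2} \left(-90\right)\right) = 28824 - \frac{1}{3} \left(- \frac{1}{66}\right) \left(-76440 + 422640 - 518400 + \frac{49}{2} - 45\right) = 28824 - \frac{1}{3} \left(- \frac{1}{66}\right) \left(- \frac{344441}{2}\right) = 28824 - \frac{344441}{396} = \frac{11069863}{396}$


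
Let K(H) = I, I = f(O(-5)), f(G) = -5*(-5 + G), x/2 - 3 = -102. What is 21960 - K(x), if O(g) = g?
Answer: 21910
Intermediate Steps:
x = -198 (x = 6 + 2*(-102) = 6 - 204 = -198)
f(G) = 25 - 5*G
I = 50 (I = 25 - 5*(-5) = 25 + 25 = 50)
K(H) = 50
21960 - K(x) = 21960 - 1*50 = 21960 - 50 = 21910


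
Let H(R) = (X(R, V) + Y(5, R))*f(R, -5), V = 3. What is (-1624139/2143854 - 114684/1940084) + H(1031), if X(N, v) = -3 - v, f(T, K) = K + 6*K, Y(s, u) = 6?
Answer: -849207959953/1039814210934 ≈ -0.81669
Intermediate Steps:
f(T, K) = 7*K
H(R) = 0 (H(R) = ((-3 - 1*3) + 6)*(7*(-5)) = ((-3 - 3) + 6)*(-35) = (-6 + 6)*(-35) = 0*(-35) = 0)
(-1624139/2143854 - 114684/1940084) + H(1031) = (-1624139/2143854 - 114684/1940084) + 0 = (-1624139*1/2143854 - 114684*1/1940084) + 0 = (-1624139/2143854 - 28671/485021) + 0 = -849207959953/1039814210934 + 0 = -849207959953/1039814210934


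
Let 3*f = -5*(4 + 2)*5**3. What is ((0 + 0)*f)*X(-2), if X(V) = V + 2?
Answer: 0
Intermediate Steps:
f = -1250 (f = (-5*(4 + 2)*5**3)/3 = (-5*6*125)/3 = (-30*125)/3 = (1/3)*(-3750) = -1250)
X(V) = 2 + V
((0 + 0)*f)*X(-2) = ((0 + 0)*(-1250))*(2 - 2) = (0*(-1250))*0 = 0*0 = 0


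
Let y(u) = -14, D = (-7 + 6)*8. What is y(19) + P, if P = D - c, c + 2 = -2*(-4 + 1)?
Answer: -26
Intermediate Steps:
D = -8 (D = -1*8 = -8)
c = 4 (c = -2 - 2*(-4 + 1) = -2 - 2*(-3) = -2 + 6 = 4)
P = -12 (P = -8 - 1*4 = -8 - 4 = -12)
y(19) + P = -14 - 12 = -26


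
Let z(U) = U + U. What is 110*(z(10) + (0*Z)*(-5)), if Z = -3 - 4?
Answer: 2200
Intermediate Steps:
z(U) = 2*U
Z = -7
110*(z(10) + (0*Z)*(-5)) = 110*(2*10 + (0*(-7))*(-5)) = 110*(20 + 0*(-5)) = 110*(20 + 0) = 110*20 = 2200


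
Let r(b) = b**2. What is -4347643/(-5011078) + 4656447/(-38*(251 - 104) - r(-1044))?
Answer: -1547573380435/457478849393 ≈ -3.3828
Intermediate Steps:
-4347643/(-5011078) + 4656447/(-38*(251 - 104) - r(-1044)) = -4347643/(-5011078) + 4656447/(-38*(251 - 104) - 1*(-1044)**2) = -4347643*(-1/5011078) + 4656447/(-38*147 - 1*1089936) = 4347643/5011078 + 4656447/(-5586 - 1089936) = 4347643/5011078 + 4656447/(-1095522) = 4347643/5011078 + 4656447*(-1/1095522) = 4347643/5011078 - 1552149/365174 = -1547573380435/457478849393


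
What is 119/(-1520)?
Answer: -119/1520 ≈ -0.078290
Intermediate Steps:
119/(-1520) = 119*(-1/1520) = -119/1520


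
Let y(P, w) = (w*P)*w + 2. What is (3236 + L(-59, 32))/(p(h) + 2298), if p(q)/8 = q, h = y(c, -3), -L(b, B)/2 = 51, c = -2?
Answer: 1567/1085 ≈ 1.4442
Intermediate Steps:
L(b, B) = -102 (L(b, B) = -2*51 = -102)
y(P, w) = 2 + P*w**2 (y(P, w) = (P*w)*w + 2 = P*w**2 + 2 = 2 + P*w**2)
h = -16 (h = 2 - 2*(-3)**2 = 2 - 2*9 = 2 - 18 = -16)
p(q) = 8*q
(3236 + L(-59, 32))/(p(h) + 2298) = (3236 - 102)/(8*(-16) + 2298) = 3134/(-128 + 2298) = 3134/2170 = 3134*(1/2170) = 1567/1085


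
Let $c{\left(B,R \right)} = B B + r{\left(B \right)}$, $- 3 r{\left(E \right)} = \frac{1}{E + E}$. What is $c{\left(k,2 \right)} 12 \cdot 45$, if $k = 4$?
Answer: $\frac{17235}{2} \approx 8617.5$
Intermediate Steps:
$r{\left(E \right)} = - \frac{1}{6 E}$ ($r{\left(E \right)} = - \frac{1}{3 \left(E + E\right)} = - \frac{1}{3 \cdot 2 E} = - \frac{\frac{1}{2} \frac{1}{E}}{3} = - \frac{1}{6 E}$)
$c{\left(B,R \right)} = B^{2} - \frac{1}{6 B}$ ($c{\left(B,R \right)} = B B - \frac{1}{6 B} = B^{2} - \frac{1}{6 B}$)
$c{\left(k,2 \right)} 12 \cdot 45 = \frac{- \frac{1}{6} + 4^{3}}{4} \cdot 12 \cdot 45 = \frac{- \frac{1}{6} + 64}{4} \cdot 12 \cdot 45 = \frac{1}{4} \cdot \frac{383}{6} \cdot 12 \cdot 45 = \frac{383}{24} \cdot 12 \cdot 45 = \frac{383}{2} \cdot 45 = \frac{17235}{2}$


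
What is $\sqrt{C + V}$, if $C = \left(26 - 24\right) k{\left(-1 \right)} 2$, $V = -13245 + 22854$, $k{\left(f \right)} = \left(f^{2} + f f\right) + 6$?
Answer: $\sqrt{9641} \approx 98.189$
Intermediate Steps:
$k{\left(f \right)} = 6 + 2 f^{2}$ ($k{\left(f \right)} = \left(f^{2} + f^{2}\right) + 6 = 2 f^{2} + 6 = 6 + 2 f^{2}$)
$V = 9609$
$C = 32$ ($C = \left(26 - 24\right) \left(6 + 2 \left(-1\right)^{2}\right) 2 = 2 \left(6 + 2 \cdot 1\right) 2 = 2 \left(6 + 2\right) 2 = 2 \cdot 8 \cdot 2 = 16 \cdot 2 = 32$)
$\sqrt{C + V} = \sqrt{32 + 9609} = \sqrt{9641}$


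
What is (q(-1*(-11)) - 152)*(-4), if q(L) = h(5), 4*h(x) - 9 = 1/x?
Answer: 2994/5 ≈ 598.80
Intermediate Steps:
h(x) = 9/4 + 1/(4*x)
q(L) = 23/10 (q(L) = (¼)*(1 + 9*5)/5 = (¼)*(⅕)*(1 + 45) = (¼)*(⅕)*46 = 23/10)
(q(-1*(-11)) - 152)*(-4) = (23/10 - 152)*(-4) = -1497/10*(-4) = 2994/5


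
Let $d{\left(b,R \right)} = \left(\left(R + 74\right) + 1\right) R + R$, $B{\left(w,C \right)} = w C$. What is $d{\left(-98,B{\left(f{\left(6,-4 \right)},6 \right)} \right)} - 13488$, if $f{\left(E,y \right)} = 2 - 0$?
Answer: $-12432$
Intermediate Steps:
$f{\left(E,y \right)} = 2$ ($f{\left(E,y \right)} = 2 + 0 = 2$)
$B{\left(w,C \right)} = C w$
$d{\left(b,R \right)} = R + R \left(75 + R\right)$ ($d{\left(b,R \right)} = \left(\left(74 + R\right) + 1\right) R + R = \left(75 + R\right) R + R = R \left(75 + R\right) + R = R + R \left(75 + R\right)$)
$d{\left(-98,B{\left(f{\left(6,-4 \right)},6 \right)} \right)} - 13488 = 6 \cdot 2 \left(76 + 6 \cdot 2\right) - 13488 = 12 \left(76 + 12\right) - 13488 = 12 \cdot 88 - 13488 = 1056 - 13488 = -12432$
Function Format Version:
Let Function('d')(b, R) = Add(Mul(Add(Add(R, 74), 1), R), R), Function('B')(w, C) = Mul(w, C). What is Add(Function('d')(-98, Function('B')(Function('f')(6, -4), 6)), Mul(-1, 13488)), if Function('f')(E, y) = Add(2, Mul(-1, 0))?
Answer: -12432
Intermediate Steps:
Function('f')(E, y) = 2 (Function('f')(E, y) = Add(2, 0) = 2)
Function('B')(w, C) = Mul(C, w)
Function('d')(b, R) = Add(R, Mul(R, Add(75, R))) (Function('d')(b, R) = Add(Mul(Add(Add(74, R), 1), R), R) = Add(Mul(Add(75, R), R), R) = Add(Mul(R, Add(75, R)), R) = Add(R, Mul(R, Add(75, R))))
Add(Function('d')(-98, Function('B')(Function('f')(6, -4), 6)), Mul(-1, 13488)) = Add(Mul(Mul(6, 2), Add(76, Mul(6, 2))), Mul(-1, 13488)) = Add(Mul(12, Add(76, 12)), -13488) = Add(Mul(12, 88), -13488) = Add(1056, -13488) = -12432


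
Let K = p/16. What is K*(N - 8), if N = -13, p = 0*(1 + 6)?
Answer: 0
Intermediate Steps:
p = 0 (p = 0*7 = 0)
K = 0 (K = 0/16 = 0*(1/16) = 0)
K*(N - 8) = 0*(-13 - 8) = 0*(-21) = 0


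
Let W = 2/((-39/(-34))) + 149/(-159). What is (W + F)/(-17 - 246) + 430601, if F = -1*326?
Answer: 234084418396/543621 ≈ 4.3060e+5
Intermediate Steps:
F = -326
W = 1667/2067 (W = 2/((-39*(-1/34))) + 149*(-1/159) = 2/(39/34) - 149/159 = 2*(34/39) - 149/159 = 68/39 - 149/159 = 1667/2067 ≈ 0.80648)
(W + F)/(-17 - 246) + 430601 = (1667/2067 - 326)/(-17 - 246) + 430601 = -672175/2067/(-263) + 430601 = -1/263*(-672175/2067) + 430601 = 672175/543621 + 430601 = 234084418396/543621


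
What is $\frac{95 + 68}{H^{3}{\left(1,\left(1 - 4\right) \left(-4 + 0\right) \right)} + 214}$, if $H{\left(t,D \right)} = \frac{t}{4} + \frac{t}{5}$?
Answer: $\frac{1304000}{1712729} \approx 0.76136$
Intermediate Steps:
$H{\left(t,D \right)} = \frac{9 t}{20}$ ($H{\left(t,D \right)} = t \frac{1}{4} + t \frac{1}{5} = \frac{t}{4} + \frac{t}{5} = \frac{9 t}{20}$)
$\frac{95 + 68}{H^{3}{\left(1,\left(1 - 4\right) \left(-4 + 0\right) \right)} + 214} = \frac{95 + 68}{\left(\frac{9}{20} \cdot 1\right)^{3} + 214} = \frac{163}{\left(\frac{9}{20}\right)^{3} + 214} = \frac{163}{\frac{729}{8000} + 214} = \frac{163}{\frac{1712729}{8000}} = 163 \cdot \frac{8000}{1712729} = \frac{1304000}{1712729}$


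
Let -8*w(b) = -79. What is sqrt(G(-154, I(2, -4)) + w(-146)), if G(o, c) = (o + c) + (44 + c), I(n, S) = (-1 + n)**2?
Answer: I*sqrt(1570)/4 ≈ 9.9058*I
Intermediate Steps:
w(b) = 79/8 (w(b) = -1/8*(-79) = 79/8)
G(o, c) = 44 + o + 2*c (G(o, c) = (c + o) + (44 + c) = 44 + o + 2*c)
sqrt(G(-154, I(2, -4)) + w(-146)) = sqrt((44 - 154 + 2*(-1 + 2)**2) + 79/8) = sqrt((44 - 154 + 2*1**2) + 79/8) = sqrt((44 - 154 + 2*1) + 79/8) = sqrt((44 - 154 + 2) + 79/8) = sqrt(-108 + 79/8) = sqrt(-785/8) = I*sqrt(1570)/4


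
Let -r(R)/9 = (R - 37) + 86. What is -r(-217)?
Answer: -1512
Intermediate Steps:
r(R) = -441 - 9*R (r(R) = -9*((R - 37) + 86) = -9*((-37 + R) + 86) = -9*(49 + R) = -441 - 9*R)
-r(-217) = -(-441 - 9*(-217)) = -(-441 + 1953) = -1*1512 = -1512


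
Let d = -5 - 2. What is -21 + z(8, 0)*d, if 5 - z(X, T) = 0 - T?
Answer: -56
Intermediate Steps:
z(X, T) = 5 + T (z(X, T) = 5 - (0 - T) = 5 - (-1)*T = 5 + T)
d = -7
-21 + z(8, 0)*d = -21 + (5 + 0)*(-7) = -21 + 5*(-7) = -21 - 35 = -56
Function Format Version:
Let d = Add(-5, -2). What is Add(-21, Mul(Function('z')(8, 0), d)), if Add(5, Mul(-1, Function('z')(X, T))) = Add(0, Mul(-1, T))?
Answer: -56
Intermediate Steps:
Function('z')(X, T) = Add(5, T) (Function('z')(X, T) = Add(5, Mul(-1, Add(0, Mul(-1, T)))) = Add(5, Mul(-1, Mul(-1, T))) = Add(5, T))
d = -7
Add(-21, Mul(Function('z')(8, 0), d)) = Add(-21, Mul(Add(5, 0), -7)) = Add(-21, Mul(5, -7)) = Add(-21, -35) = -56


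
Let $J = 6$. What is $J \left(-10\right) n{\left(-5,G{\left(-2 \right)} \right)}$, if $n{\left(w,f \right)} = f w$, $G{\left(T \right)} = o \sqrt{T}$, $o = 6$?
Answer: $1800 i \sqrt{2} \approx 2545.6 i$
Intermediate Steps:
$G{\left(T \right)} = 6 \sqrt{T}$
$J \left(-10\right) n{\left(-5,G{\left(-2 \right)} \right)} = 6 \left(-10\right) 6 \sqrt{-2} \left(-5\right) = - 60 \cdot 6 i \sqrt{2} \left(-5\right) = - 60 \left(- 30 i \sqrt{2}\right) = 1800 i \sqrt{2}$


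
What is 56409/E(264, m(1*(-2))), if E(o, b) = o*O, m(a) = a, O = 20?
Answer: 18803/1760 ≈ 10.684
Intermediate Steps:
E(o, b) = 20*o (E(o, b) = o*20 = 20*o)
56409/E(264, m(1*(-2))) = 56409/((20*264)) = 56409/5280 = 56409*(1/5280) = 18803/1760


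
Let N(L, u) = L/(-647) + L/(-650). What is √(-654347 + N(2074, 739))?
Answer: 3*I*√128589387026906/42055 ≈ 808.92*I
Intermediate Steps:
N(L, u) = -1297*L/420550 (N(L, u) = L*(-1/647) + L*(-1/650) = -L/647 - L/650 = -1297*L/420550)
√(-654347 + N(2074, 739)) = √(-654347 - 1297/420550*2074) = √(-654347 - 1344989/210275) = √(-137594160414/210275) = 3*I*√128589387026906/42055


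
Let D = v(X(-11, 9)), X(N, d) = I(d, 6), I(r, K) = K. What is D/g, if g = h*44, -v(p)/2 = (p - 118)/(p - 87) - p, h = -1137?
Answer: -17/92097 ≈ -0.00018459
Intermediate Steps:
X(N, d) = 6
v(p) = 2*p - 2*(-118 + p)/(-87 + p) (v(p) = -2*((p - 118)/(p - 87) - p) = -2*((-118 + p)/(-87 + p) - p) = -2*(-p + (-118 + p)/(-87 + p)) = 2*p - 2*(-118 + p)/(-87 + p))
D = 748/81 (D = 2*(118 + 6² - 88*6)/(-87 + 6) = 2*(118 + 36 - 528)/(-81) = 2*(-1/81)*(-374) = 748/81 ≈ 9.2346)
g = -50028 (g = -1137*44 = -50028)
D/g = (748/81)/(-50028) = (748/81)*(-1/50028) = -17/92097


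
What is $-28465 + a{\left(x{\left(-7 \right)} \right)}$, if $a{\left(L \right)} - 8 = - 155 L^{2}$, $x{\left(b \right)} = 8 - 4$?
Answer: $-30937$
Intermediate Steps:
$x{\left(b \right)} = 4$
$a{\left(L \right)} = 8 - 155 L^{2}$
$-28465 + a{\left(x{\left(-7 \right)} \right)} = -28465 + \left(8 - 155 \cdot 4^{2}\right) = -28465 + \left(8 - 2480\right) = -28465 - 2472 = -30937$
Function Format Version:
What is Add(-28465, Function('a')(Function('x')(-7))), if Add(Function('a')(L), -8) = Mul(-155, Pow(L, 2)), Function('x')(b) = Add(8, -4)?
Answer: -30937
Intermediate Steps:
Function('x')(b) = 4
Function('a')(L) = Add(8, Mul(-155, Pow(L, 2)))
Add(-28465, Function('a')(Function('x')(-7))) = Add(-28465, Add(8, Mul(-155, Pow(4, 2)))) = Add(-28465, Add(8, Mul(-155, 16))) = Add(-28465, Add(8, -2480)) = Add(-28465, -2472) = -30937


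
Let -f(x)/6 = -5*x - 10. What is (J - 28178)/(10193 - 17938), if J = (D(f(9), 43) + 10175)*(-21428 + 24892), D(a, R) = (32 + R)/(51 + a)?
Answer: -4472775394/983615 ≈ -4547.3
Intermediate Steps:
f(x) = 60 + 30*x (f(x) = -6*(-5*x - 10) = -6*(-10 - 5*x) = 60 + 30*x)
D(a, R) = (32 + R)/(51 + a)
J = 4476354000/127 (J = ((32 + 43)/(51 + (60 + 30*9)) + 10175)*(-21428 + 24892) = (75/(51 + (60 + 270)) + 10175)*3464 = (75/(51 + 330) + 10175)*3464 = (75/381 + 10175)*3464 = ((1/381)*75 + 10175)*3464 = (25/127 + 10175)*3464 = (1292250/127)*3464 = 4476354000/127 ≈ 3.5247e+7)
(J - 28178)/(10193 - 17938) = (4476354000/127 - 28178)/(10193 - 17938) = (4472775394/127)/(-7745) = (4472775394/127)*(-1/7745) = -4472775394/983615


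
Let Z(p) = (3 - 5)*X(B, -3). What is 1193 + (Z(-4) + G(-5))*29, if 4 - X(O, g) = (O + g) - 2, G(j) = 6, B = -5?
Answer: 555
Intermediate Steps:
X(O, g) = 6 - O - g (X(O, g) = 4 - ((O + g) - 2) = 4 - (-2 + O + g) = 4 + (2 - O - g) = 6 - O - g)
Z(p) = -28 (Z(p) = (3 - 5)*(6 - 1*(-5) - 1*(-3)) = -2*(6 + 5 + 3) = -2*14 = -28)
1193 + (Z(-4) + G(-5))*29 = 1193 + (-28 + 6)*29 = 1193 - 22*29 = 1193 - 638 = 555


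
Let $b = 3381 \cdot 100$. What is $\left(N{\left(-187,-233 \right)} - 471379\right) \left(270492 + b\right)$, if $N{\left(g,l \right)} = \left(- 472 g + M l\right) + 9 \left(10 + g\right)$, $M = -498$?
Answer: $-163512847008$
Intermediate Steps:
$b = 338100$
$N{\left(g,l \right)} = 90 - 498 l - 463 g$ ($N{\left(g,l \right)} = \left(- 472 g - 498 l\right) + 9 \left(10 + g\right) = \left(- 498 l - 472 g\right) + \left(90 + 9 g\right) = 90 - 498 l - 463 g$)
$\left(N{\left(-187,-233 \right)} - 471379\right) \left(270492 + b\right) = \left(\left(90 - -116034 - -86581\right) - 471379\right) \left(270492 + 338100\right) = \left(\left(90 + 116034 + 86581\right) - 471379\right) 608592 = \left(202705 - 471379\right) 608592 = \left(-268674\right) 608592 = -163512847008$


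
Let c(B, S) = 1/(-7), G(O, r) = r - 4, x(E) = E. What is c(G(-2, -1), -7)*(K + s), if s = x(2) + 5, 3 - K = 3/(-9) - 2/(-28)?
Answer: -431/294 ≈ -1.4660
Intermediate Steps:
G(O, r) = -4 + r
c(B, S) = -1/7
K = 137/42 (K = 3 - (3/(-9) - 2/(-28)) = 3 - (3*(-1/9) - 2*(-1/28)) = 3 - (-1/3 + 1/14) = 3 - 1*(-11/42) = 3 + 11/42 = 137/42 ≈ 3.2619)
s = 7 (s = 2 + 5 = 7)
c(G(-2, -1), -7)*(K + s) = -(137/42 + 7)/7 = -1/7*431/42 = -431/294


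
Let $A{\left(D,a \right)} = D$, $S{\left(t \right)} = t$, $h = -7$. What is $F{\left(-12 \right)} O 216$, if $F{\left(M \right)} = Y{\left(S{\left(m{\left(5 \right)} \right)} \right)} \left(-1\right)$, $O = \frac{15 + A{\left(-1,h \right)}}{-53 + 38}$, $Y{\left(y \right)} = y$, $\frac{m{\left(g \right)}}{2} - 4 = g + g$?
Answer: $\frac{28224}{5} \approx 5644.8$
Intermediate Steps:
$m{\left(g \right)} = 8 + 4 g$ ($m{\left(g \right)} = 8 + 2 \left(g + g\right) = 8 + 2 \cdot 2 g = 8 + 4 g$)
$O = - \frac{14}{15}$ ($O = \frac{15 - 1}{-53 + 38} = \frac{14}{-15} = 14 \left(- \frac{1}{15}\right) = - \frac{14}{15} \approx -0.93333$)
$F{\left(M \right)} = -28$ ($F{\left(M \right)} = \left(8 + 4 \cdot 5\right) \left(-1\right) = \left(8 + 20\right) \left(-1\right) = 28 \left(-1\right) = -28$)
$F{\left(-12 \right)} O 216 = \left(-28\right) \left(- \frac{14}{15}\right) 216 = \frac{392}{15} \cdot 216 = \frac{28224}{5}$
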